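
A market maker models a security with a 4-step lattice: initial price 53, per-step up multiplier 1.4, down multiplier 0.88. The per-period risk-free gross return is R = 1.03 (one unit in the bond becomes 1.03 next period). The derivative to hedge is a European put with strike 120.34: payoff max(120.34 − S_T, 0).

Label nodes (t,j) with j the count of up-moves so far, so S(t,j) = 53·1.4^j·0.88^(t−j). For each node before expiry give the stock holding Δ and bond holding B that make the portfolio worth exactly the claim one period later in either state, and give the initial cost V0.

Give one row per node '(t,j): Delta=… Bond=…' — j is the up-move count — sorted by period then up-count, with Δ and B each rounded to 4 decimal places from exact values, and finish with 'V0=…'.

(0,0): Delta=-0.8947 Bond=102.3137
(1,0): Delta=-0.9753 Bond=109.1436
(1,1): Delta=-0.7697 Bond=96.1072
(2,0): Delta=-1.0000 Bond=113.4320
(2,1): Delta=-0.9370 Bond=109.9164
(2,2): Delta=-0.5102 Bond=72.0395
(3,0): Delta=-1.0000 Bond=116.8350
(3,1): Delta=-1.0000 Bond=116.8350
(3,2): Delta=-0.8393 Bond=104.2820
(3,3): Delta=0.0000 Bond=0.0000
V0=54.8965

The replicating-portfolio and risk-neutral prices coincide; use p* = (1.03−0.88)/(1.4−0.88) = 0.2885 for the latter.
Terminal payoffs: V(4,0)=88.5561, V(4,1)=69.7748, V(4,2)=39.8953, V(4,3)=0.0000, V(4,4)=0.0000
(3,0): S=36.1180. Δ = (V_up−V_dn)/(S_up−S_dn) = (69.7748−88.5561)/(50.5652−31.7839) = -1.0000. V = [p*·69.7748 + (1−p*)·88.5561]/1.03 = 80.7169. B = V − Δ·S = 116.8350.
(3,1): S=57.4605. Δ = (V_up−V_dn)/(S_up−S_dn) = (39.8953−69.7748)/(80.4447−50.5652) = -1.0000. V = [p*·39.8953 + (1−p*)·69.7748]/1.03 = 59.3745. B = V − Δ·S = 116.8350.
(3,2): S=91.4144. Δ = (V_up−V_dn)/(S_up−S_dn) = (0.0000−39.8953)/(127.9802−80.4447) = -0.8393. V = [p*·0.0000 + (1−p*)·39.8953]/1.03 = 27.5603. B = V − Δ·S = 104.2820.
(3,3): S=145.4320. Δ = (V_up−V_dn)/(S_up−S_dn) = (0.0000−0.0000)/(203.6048−127.9802) = 0.0000. V = [p*·0.0000 + (1−p*)·0.0000]/1.03 = 0.0000. B = V − Δ·S = 0.0000.
(2,0): S=41.0432. Δ = (V_up−V_dn)/(S_up−S_dn) = (59.3745−80.7169)/(57.4605−36.1180) = -1.0000. V = [p*·59.3745 + (1−p*)·80.7169]/1.03 = 72.3888. B = V − Δ·S = 113.4320.
(2,1): S=65.2960. Δ = (V_up−V_dn)/(S_up−S_dn) = (27.5603−59.3745)/(91.4144−57.4605) = -0.9370. V = [p*·27.5603 + (1−p*)·59.3745]/1.03 = 48.7352. B = V − Δ·S = 109.9164.
(2,2): S=103.8800. Δ = (V_up−V_dn)/(S_up−S_dn) = (0.0000−27.5603)/(145.4320−91.4144) = -0.5102. V = [p*·0.0000 + (1−p*)·27.5603]/1.03 = 19.0390. B = V − Δ·S = 72.0395.
(1,0): S=46.6400. Δ = (V_up−V_dn)/(S_up−S_dn) = (48.7352−72.3888)/(65.2960−41.0432) = -0.9753. V = [p*·48.7352 + (1−p*)·72.3888]/1.03 = 63.6560. B = V − Δ·S = 109.1436.
(1,1): S=74.2000. Δ = (V_up−V_dn)/(S_up−S_dn) = (19.0390−48.7352)/(103.8800−65.2960) = -0.7697. V = [p*·19.0390 + (1−p*)·48.7352]/1.03 = 38.9990. B = V − Δ·S = 96.1072.
(0,0): S=53.0000. Δ = (V_up−V_dn)/(S_up−S_dn) = (38.9990−63.6560)/(74.2000−46.6400) = -0.8947. V = [p*·38.9990 + (1−p*)·63.6560]/1.03 = 54.8965. B = V − Δ·S = 102.3137.
The time-0 hedge costs 54.8965, which is the no-arbitrage price.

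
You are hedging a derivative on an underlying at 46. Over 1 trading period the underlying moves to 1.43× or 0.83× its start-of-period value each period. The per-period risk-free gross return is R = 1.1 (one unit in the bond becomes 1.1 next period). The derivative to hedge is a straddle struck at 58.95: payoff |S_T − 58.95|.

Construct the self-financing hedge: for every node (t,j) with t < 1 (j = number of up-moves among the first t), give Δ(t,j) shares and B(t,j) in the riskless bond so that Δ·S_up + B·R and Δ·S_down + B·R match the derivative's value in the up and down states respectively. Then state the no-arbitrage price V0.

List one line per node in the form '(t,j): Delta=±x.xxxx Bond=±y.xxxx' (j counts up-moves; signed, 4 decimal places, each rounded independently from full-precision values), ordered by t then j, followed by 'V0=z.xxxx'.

(0,0): Delta=-0.5051 Bond=36.4124
V0=13.1791

No-arbitrage ⇒ martingale measure with p* = (R−d)/(u−d) = 0.4500.
At expiry t=1: V(1,0)=20.7700, V(1,1)=6.8300
(0,0): S=46.0000. Δ = (V_up−V_dn)/(S_up−S_dn) = (6.8300−20.7700)/(65.7800−38.1800) = -0.5051. V = [p*·6.8300 + (1−p*)·20.7700]/1.1 = 13.1791. B = V − Δ·S = 36.4124.
Self-financing check: at every node Δ·S+B equals the discounted successor values.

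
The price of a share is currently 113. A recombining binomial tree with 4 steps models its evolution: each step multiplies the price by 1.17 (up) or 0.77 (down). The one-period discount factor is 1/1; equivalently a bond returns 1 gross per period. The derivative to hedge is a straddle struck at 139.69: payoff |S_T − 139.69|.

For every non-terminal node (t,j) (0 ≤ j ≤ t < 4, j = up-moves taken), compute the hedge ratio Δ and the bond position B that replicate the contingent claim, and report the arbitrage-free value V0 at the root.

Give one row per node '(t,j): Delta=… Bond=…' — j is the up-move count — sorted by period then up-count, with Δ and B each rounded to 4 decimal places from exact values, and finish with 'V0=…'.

The replicating-portfolio and risk-neutral prices coincide; use p* = (1−0.77)/(1.17−0.77) = 0.5750 for the latter.
Payoff layer (t=4): V(4,0)=99.9671, V(4,1)=79.3318, V(4,2)=47.9768, V(4,3)=0.3337, V(4,4)=72.0593
(3,0): S=51.5882. Δ = (V_up−V_dn)/(S_up−S_dn) = (79.3318−99.9671)/(60.3582−39.7229) = -1.0000. V = [p*·79.3318 + (1−p*)·99.9671]/1 = 88.1018. B = V − Δ·S = 139.6900.
(3,1): S=78.3873. Δ = (V_up−V_dn)/(S_up−S_dn) = (47.9768−79.3318)/(91.7132−60.3582) = -1.0000. V = [p*·47.9768 + (1−p*)·79.3318]/1 = 61.3027. B = V − Δ·S = 139.6900.
(3,2): S=119.1080. Δ = (V_up−V_dn)/(S_up−S_dn) = (0.3337−47.9768)/(139.3563−91.7132) = -1.0000. V = [p*·0.3337 + (1−p*)·47.9768]/1 = 20.5820. B = V − Δ·S = 139.6900.
(3,3): S=180.9823. Δ = (V_up−V_dn)/(S_up−S_dn) = (72.0593−0.3337)/(211.7493−139.3563) = 0.9908. V = [p*·72.0593 + (1−p*)·0.3337]/1 = 41.5759. B = V − Δ·S = -137.7381.
(2,0): S=66.9977. Δ = (V_up−V_dn)/(S_up−S_dn) = (61.3027−88.1018)/(78.3873−51.5882) = -1.0000. V = [p*·61.3027 + (1−p*)·88.1018]/1 = 72.6923. B = V − Δ·S = 139.6900.
(2,1): S=101.8017. Δ = (V_up−V_dn)/(S_up−S_dn) = (20.5820−61.3027)/(119.1080−78.3873) = -1.0000. V = [p*·20.5820 + (1−p*)·61.3027]/1 = 37.8883. B = V − Δ·S = 139.6900.
(2,2): S=154.6857. Δ = (V_up−V_dn)/(S_up−S_dn) = (41.5759−20.5820)/(180.9823−119.1080) = 0.3393. V = [p*·41.5759 + (1−p*)·20.5820]/1 = 32.6535. B = V − Δ·S = -19.8312.
(1,0): S=87.0100. Δ = (V_up−V_dn)/(S_up−S_dn) = (37.8883−72.6923)/(101.8017−66.9977) = -1.0000. V = [p*·37.8883 + (1−p*)·72.6923]/1 = 52.6800. B = V − Δ·S = 139.6900.
(1,1): S=132.2100. Δ = (V_up−V_dn)/(S_up−S_dn) = (32.6535−37.8883)/(154.6857−101.8017) = -0.0990. V = [p*·32.6535 + (1−p*)·37.8883]/1 = 34.8783. B = V − Δ·S = 47.9653.
(0,0): S=113.0000. Δ = (V_up−V_dn)/(S_up−S_dn) = (34.8783−52.6800)/(132.2100−87.0100) = -0.3938. V = [p*·34.8783 + (1−p*)·52.6800]/1 = 42.4440. B = V − Δ·S = 86.9483.
The time-0 hedge costs 42.4440, which is the no-arbitrage price.

(0,0): Delta=-0.3938 Bond=86.9483
(1,0): Delta=-1.0000 Bond=139.6900
(1,1): Delta=-0.0990 Bond=47.9653
(2,0): Delta=-1.0000 Bond=139.6900
(2,1): Delta=-1.0000 Bond=139.6900
(2,2): Delta=0.3393 Bond=-19.8312
(3,0): Delta=-1.0000 Bond=139.6900
(3,1): Delta=-1.0000 Bond=139.6900
(3,2): Delta=-1.0000 Bond=139.6900
(3,3): Delta=0.9908 Bond=-137.7381
V0=42.4440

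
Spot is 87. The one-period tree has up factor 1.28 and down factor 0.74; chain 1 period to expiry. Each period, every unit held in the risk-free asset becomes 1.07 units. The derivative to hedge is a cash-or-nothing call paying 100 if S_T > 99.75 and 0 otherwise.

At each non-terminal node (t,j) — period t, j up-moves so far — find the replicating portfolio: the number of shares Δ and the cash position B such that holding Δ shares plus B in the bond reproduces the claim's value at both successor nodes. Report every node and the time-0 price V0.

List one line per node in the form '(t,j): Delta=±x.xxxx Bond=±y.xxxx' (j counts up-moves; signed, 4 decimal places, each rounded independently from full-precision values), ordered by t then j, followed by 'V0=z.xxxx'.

Risk-neutral probability p* = (R−d)/(u−d) = (1.07−0.74)/(1.28−0.74) = 0.6111.
Terminal payoffs: V(1,0)=0.0000, V(1,1)=100.0000
Node (0,0) S=87.0000: V=(p*·100.0000+(1−p*)·0.0000)/1.07=57.1132; Δ=(100.0000−0.0000)/(111.3600−64.3800)=2.1286; B=V−Δ·S=-128.0720
Check: Δ(0,0)·S0 + B(0,0) = 57.1132 = V0.

(0,0): Delta=2.1286 Bond=-128.0720
V0=57.1132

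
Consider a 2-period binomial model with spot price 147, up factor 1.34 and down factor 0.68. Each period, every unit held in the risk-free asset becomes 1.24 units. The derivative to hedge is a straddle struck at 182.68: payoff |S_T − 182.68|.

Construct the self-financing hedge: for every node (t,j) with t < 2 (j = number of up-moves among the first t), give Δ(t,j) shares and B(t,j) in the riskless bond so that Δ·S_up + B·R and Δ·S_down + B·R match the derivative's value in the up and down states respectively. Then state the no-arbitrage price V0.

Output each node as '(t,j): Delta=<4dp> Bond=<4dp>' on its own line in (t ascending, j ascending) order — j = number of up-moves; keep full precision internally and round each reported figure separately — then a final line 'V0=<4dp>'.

(0,0): Delta=0.1464 Bond=26.3934
(1,0): Delta=-1.0000 Bond=147.3226
(1,1): Delta=0.2503 Bond=12.2645
V0=47.9151

Since d<R<u, set p* = (R−d)/(u−d) = 0.8485; price each node as the discounted p*-expectation of its children.
Payoff layer (t=2): V(2,0)=114.7072, V(2,1)=48.7336, V(2,2)=81.2732
Node (1,0) S=99.9600: V=(p*·48.7336+(1−p*)·114.7072)/1.24=47.3626; Δ=(48.7336−114.7072)/(133.9464−67.9728)=-1.0000; B=V−Δ·S=147.3226
Node (1,1) S=196.9800: V=(p*·81.2732+(1−p*)·48.7336)/1.24=61.5669; Δ=(81.2732−48.7336)/(263.9532−133.9464)=0.2503; B=V−Δ·S=12.2645
Node (0,0) S=147.0000: V=(p*·61.5669+(1−p*)·47.3626)/1.24=47.9151; Δ=(61.5669−47.3626)/(196.9800−99.9600)=0.1464; B=V−Δ·S=26.3934
Each (Δ,B) replicates both successor values, so the strategy is self-financing and V0 is arbitrage-free.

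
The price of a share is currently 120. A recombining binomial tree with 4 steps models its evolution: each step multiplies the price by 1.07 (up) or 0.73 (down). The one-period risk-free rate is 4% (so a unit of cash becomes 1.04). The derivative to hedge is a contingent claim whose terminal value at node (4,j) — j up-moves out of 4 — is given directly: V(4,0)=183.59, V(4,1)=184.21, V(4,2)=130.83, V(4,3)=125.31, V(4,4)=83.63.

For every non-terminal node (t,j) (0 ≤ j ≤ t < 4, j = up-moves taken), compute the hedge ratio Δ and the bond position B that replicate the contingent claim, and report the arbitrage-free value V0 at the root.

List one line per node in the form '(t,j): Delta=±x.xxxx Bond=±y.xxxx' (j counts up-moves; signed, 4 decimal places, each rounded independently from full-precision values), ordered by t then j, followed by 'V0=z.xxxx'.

(0,0): Delta=-0.7396 Bond=171.5563
(1,0): Delta=-0.4089 Bond=149.4514
(1,1): Delta=-0.7614 Bond=181.2218
(2,0): Delta=-2.1500 Bond=266.7670
(2,1): Delta=-0.2940 Bond=144.6548
(2,2): Delta=-0.7923 Bond=192.7109
(3,0): Delta=0.0391 Bond=175.2489
(3,1): Delta=-2.2945 Bond=287.3269
(3,2): Delta=-0.1619 Bond=137.1940
(3,3): Delta=-0.8339 Bond=206.5379
V0=82.8058

The replicating-portfolio and risk-neutral prices coincide; use p* = (1.04−0.73)/(1.07−0.73) = 0.9118 for the latter.
Terminal payoffs: V(4,0)=183.5900, V(4,1)=184.2100, V(4,2)=130.8300, V(4,3)=125.3100, V(4,4)=83.6300
  t=3,j=0: stock 46.6820 → up 49.9498 (V=184.2100), down 34.0779 (V=183.5900). Price 177.0724; hedge Δ=0.0391, bond B=175.2489.
  t=3,j=1: stock 68.4244 → up 73.2141 (V=130.8300), down 49.9498 (V=184.2100). Price 130.3269; hedge Δ=-2.2945, bond B=287.3269.
  t=3,j=2: stock 100.2932 → up 107.3138 (V=125.3100), down 73.2141 (V=130.8300). Price 120.9587; hedge Δ=-0.1619, bond B=137.1940.
  t=3,j=3: stock 147.0052 → up 157.2955 (V=83.6300), down 107.3138 (V=125.3100). Price 83.9497; hedge Δ=-0.8339, bond B=206.5379.
  t=2,j=0: stock 63.9480 → up 68.4244 (V=130.3269), down 46.6820 (V=177.0724). Price 129.2803; hedge Δ=-2.1500, bond B=266.7670.
  t=2,j=1: stock 93.7320 → up 100.2932 (V=120.9587), down 68.4244 (V=130.3269). Price 117.1013; hedge Δ=-0.2940, bond B=144.6548.
  t=2,j=2: stock 137.3880 → up 147.0052 (V=83.9497), down 100.2932 (V=120.9587). Price 83.8607; hedge Δ=-0.7923, bond B=192.7109.
  t=1,j=0: stock 87.6000 → up 93.7320 (V=117.1013), down 63.9480 (V=129.2803). Price 113.6307; hedge Δ=-0.4089, bond B=149.4514.
  t=1,j=1: stock 128.4000 → up 137.3880 (V=83.8607), down 93.7320 (V=117.1013). Price 83.4555; hedge Δ=-0.7614, bond B=181.2218.
  t=0,j=0: stock 120.0000 → up 128.4000 (V=83.4555), down 87.6000 (V=113.6307). Price 82.8058; hedge Δ=-0.7396, bond B=171.5563.
The time-0 hedge costs 82.8058, which is the no-arbitrage price.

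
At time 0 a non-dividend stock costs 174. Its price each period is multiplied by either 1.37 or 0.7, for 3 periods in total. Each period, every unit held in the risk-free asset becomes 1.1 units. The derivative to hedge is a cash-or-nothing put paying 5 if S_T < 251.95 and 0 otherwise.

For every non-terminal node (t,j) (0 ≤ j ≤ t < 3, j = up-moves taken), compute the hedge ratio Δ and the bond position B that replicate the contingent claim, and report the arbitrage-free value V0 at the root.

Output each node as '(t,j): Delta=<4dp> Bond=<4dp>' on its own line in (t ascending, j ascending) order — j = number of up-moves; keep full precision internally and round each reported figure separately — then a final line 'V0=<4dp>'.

(0,0): Delta=-0.0126 Bond=5.1555
(1,0): Delta=0.0000 Bond=4.1322
(1,1): Delta=-0.0170 Bond=6.7097
(2,0): Delta=0.0000 Bond=4.5455
(2,1): Delta=0.0000 Bond=4.5455
(2,2): Delta=-0.0229 Bond=9.2944
V0=2.9572

Under the risk-neutral measure, an up-move has probability p* = (R−d)/(u−d) = 0.5970 and values discount at R = 1.1.
Terminal payoffs: V(3,0)=5.0000, V(3,1)=5.0000, V(3,2)=5.0000, V(3,3)=0.0000
(2,0): S=85.2600. Δ = (V_up−V_dn)/(S_up−S_dn) = (5.0000−5.0000)/(116.8062−59.6820) = 0.0000. V = [p*·5.0000 + (1−p*)·5.0000]/1.1 = 4.5455. B = V − Δ·S = 4.5455.
(2,1): S=166.8660. Δ = (V_up−V_dn)/(S_up−S_dn) = (5.0000−5.0000)/(228.6064−116.8062) = 0.0000. V = [p*·5.0000 + (1−p*)·5.0000]/1.1 = 4.5455. B = V − Δ·S = 4.5455.
(2,2): S=326.5806. Δ = (V_up−V_dn)/(S_up−S_dn) = (0.0000−5.0000)/(447.4154−228.6064) = -0.0229. V = [p*·0.0000 + (1−p*)·5.0000]/1.1 = 1.8318. B = V − Δ·S = 9.2944.
(1,0): S=121.8000. Δ = (V_up−V_dn)/(S_up−S_dn) = (4.5455−4.5455)/(166.8660−85.2600) = 0.0000. V = [p*·4.5455 + (1−p*)·4.5455]/1.1 = 4.1322. B = V − Δ·S = 4.1322.
(1,1): S=238.3800. Δ = (V_up−V_dn)/(S_up−S_dn) = (1.8318−4.5455)/(326.5806−166.8660) = -0.0170. V = [p*·1.8318 + (1−p*)·4.5455]/1.1 = 2.6594. B = V − Δ·S = 6.7097.
(0,0): S=174.0000. Δ = (V_up−V_dn)/(S_up−S_dn) = (2.6594−4.1322)/(238.3800−121.8000) = -0.0126. V = [p*·2.6594 + (1−p*)·4.1322]/1.1 = 2.9572. B = V − Δ·S = 5.1555.
Root portfolio cost Δ·174+B reproduces V0=2.9572.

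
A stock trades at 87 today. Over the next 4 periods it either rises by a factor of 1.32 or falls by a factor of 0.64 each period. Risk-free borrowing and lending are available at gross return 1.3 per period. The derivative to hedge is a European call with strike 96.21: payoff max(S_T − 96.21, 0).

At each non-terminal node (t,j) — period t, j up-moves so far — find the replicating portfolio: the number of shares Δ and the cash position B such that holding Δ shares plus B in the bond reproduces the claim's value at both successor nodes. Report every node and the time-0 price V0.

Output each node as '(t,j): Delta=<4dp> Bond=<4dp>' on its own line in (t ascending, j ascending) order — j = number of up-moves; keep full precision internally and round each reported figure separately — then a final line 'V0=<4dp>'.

The replicating-portfolio and risk-neutral prices coincide; use p* = (1.3−0.64)/(1.32−0.64) = 0.9706 for the latter.
Terminal values V(4,·): V(4,0)=0.0000, V(4,1)=0.0000, V(4,2)=0.0000, V(4,3)=31.8522, V(4,4)=167.9183
  t=3,j=0: stock 22.8065 → up 30.1046 (V=0.0000), down 14.5962 (V=0.0000). Price 0.0000; hedge Δ=0.0000, bond B=0.0000.
  t=3,j=1: stock 47.0385 → up 62.0908 (V=0.0000), down 30.1046 (V=0.0000). Price 0.0000; hedge Δ=0.0000, bond B=0.0000.
  t=3,j=2: stock 97.0168 → up 128.0622 (V=31.8522), down 62.0908 (V=0.0000). Price 23.7811; hedge Δ=0.4828, bond B=-23.0604.
  t=3,j=3: stock 200.0972 → up 264.1283 (V=167.9183), down 128.0622 (V=31.8522). Price 126.0895; hedge Δ=1.0000, bond B=-74.0077.
  t=2,j=0: stock 35.6352 → up 47.0385 (V=0.0000), down 22.8065 (V=0.0000). Price 0.0000; hedge Δ=0.0000, bond B=0.0000.
  t=2,j=1: stock 73.4976 → up 97.0168 (V=23.7811), down 47.0385 (V=0.0000). Price 17.7551; hedge Δ=0.4758, bond B=-17.2171.
  t=2,j=2: stock 151.5888 → up 200.0972 (V=126.0895), down 97.0168 (V=23.7811). Price 94.6773; hedge Δ=0.9925, bond B=-55.7763.
  t=1,j=0: stock 55.6800 → up 73.4976 (V=17.7551), down 35.6352 (V=0.0000). Price 13.2561; hedge Δ=0.4689, bond B=-12.8544.
  t=1,j=1: stock 114.8400 → up 151.5888 (V=94.6773), down 73.4976 (V=17.7551). Price 71.0883; hedge Δ=0.9850, bond B=-42.0325.
  t=0,j=0: stock 87.0000 → up 114.8400 (V=71.0883), down 55.6800 (V=13.2561). Price 53.3749; hedge Δ=0.9776, bond B=-31.6726.
Each (Δ,B) replicates both successor values, so the strategy is self-financing and V0 is arbitrage-free.

(0,0): Delta=0.9776 Bond=-31.6726
(1,0): Delta=0.4689 Bond=-12.8544
(1,1): Delta=0.9850 Bond=-42.0325
(2,0): Delta=0.0000 Bond=0.0000
(2,1): Delta=0.4758 Bond=-17.2171
(2,2): Delta=0.9925 Bond=-55.7763
(3,0): Delta=0.0000 Bond=0.0000
(3,1): Delta=0.0000 Bond=0.0000
(3,2): Delta=0.4828 Bond=-23.0604
(3,3): Delta=1.0000 Bond=-74.0077
V0=53.3749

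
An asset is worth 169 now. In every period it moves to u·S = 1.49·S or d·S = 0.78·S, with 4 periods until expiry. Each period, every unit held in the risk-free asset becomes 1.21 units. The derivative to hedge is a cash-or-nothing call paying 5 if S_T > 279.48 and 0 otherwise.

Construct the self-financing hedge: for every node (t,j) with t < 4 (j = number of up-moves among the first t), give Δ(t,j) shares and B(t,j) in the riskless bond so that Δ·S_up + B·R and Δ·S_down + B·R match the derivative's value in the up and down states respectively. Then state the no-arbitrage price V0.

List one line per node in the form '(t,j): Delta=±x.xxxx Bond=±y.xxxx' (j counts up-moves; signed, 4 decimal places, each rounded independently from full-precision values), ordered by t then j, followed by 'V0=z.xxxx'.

Since d<R<u, set p* = (R−d)/(u−d) = 0.6056; price each node as the discounted p*-expectation of its children.
At expiry t=4: V(4,0)=0.0000, V(4,1)=0.0000, V(4,2)=0.0000, V(4,3)=5.0000, V(4,4)=5.0000
  t=3,j=0: stock 80.1993 → up 119.4969 (V=0.0000), down 62.5554 (V=0.0000). Price 0.0000; hedge Δ=0.0000, bond B=0.0000.
  t=3,j=1: stock 153.2012 → up 228.2698 (V=0.0000), down 119.4969 (V=0.0000). Price 0.0000; hedge Δ=0.0000, bond B=0.0000.
  t=3,j=2: stock 292.6536 → up 436.0538 (V=5.0000), down 228.2698 (V=0.0000). Price 2.5026; hedge Δ=0.0241, bond B=-4.5396.
  t=3,j=3: stock 559.0434 → up 832.9746 (V=5.0000), down 436.0538 (V=5.0000). Price 4.1322; hedge Δ=0.0000, bond B=4.1322.
  t=2,j=0: stock 102.8196 → up 153.2012 (V=0.0000), down 80.1993 (V=0.0000). Price 0.0000; hedge Δ=0.0000, bond B=0.0000.
  t=2,j=1: stock 196.4118 → up 292.6536 (V=2.5026), down 153.2012 (V=0.0000). Price 1.2526; hedge Δ=0.0179, bond B=-2.2722.
  t=2,j=2: stock 375.1969 → up 559.0434 (V=4.1322), down 292.6536 (V=2.5026). Price 2.8839; hedge Δ=0.0061, bond B=0.5887.
  t=1,j=0: stock 131.8200 → up 196.4118 (V=1.2526), down 102.8196 (V=0.0000). Price 0.6270; hedge Δ=0.0134, bond B=-1.1373.
  t=1,j=1: stock 251.8100 → up 375.1969 (V=2.8839), down 196.4118 (V=1.2526). Price 1.8517; hedge Δ=0.0091, bond B=-0.4459.
  t=0,j=0: stock 169.0000 → up 251.8100 (V=1.8517), down 131.8200 (V=0.6270). Price 1.1312; hedge Δ=0.0102, bond B=-0.5938.
The time-0 hedge costs 1.1312, which is the no-arbitrage price.

(0,0): Delta=0.0102 Bond=-0.5938
(1,0): Delta=0.0134 Bond=-1.1373
(1,1): Delta=0.0091 Bond=-0.4459
(2,0): Delta=0.0000 Bond=0.0000
(2,1): Delta=0.0179 Bond=-2.2722
(2,2): Delta=0.0061 Bond=0.5887
(3,0): Delta=0.0000 Bond=0.0000
(3,1): Delta=0.0000 Bond=0.0000
(3,2): Delta=0.0241 Bond=-4.5396
(3,3): Delta=0.0000 Bond=4.1322
V0=1.1312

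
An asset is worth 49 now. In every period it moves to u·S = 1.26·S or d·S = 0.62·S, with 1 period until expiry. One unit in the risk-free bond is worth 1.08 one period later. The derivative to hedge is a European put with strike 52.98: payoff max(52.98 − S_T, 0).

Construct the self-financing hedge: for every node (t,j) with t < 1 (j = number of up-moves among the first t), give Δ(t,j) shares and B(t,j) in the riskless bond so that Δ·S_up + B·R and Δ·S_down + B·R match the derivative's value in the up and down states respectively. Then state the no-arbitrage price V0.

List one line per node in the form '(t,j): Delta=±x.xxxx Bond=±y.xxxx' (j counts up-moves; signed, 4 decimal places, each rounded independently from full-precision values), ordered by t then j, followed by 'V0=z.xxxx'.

Since d<R<u, set p* = (R−d)/(u−d) = 0.7188; price each node as the discounted p*-expectation of its children.
Terminal payoffs: V(1,0)=22.6000, V(1,1)=0.0000
(0,0): S=49.0000. Δ = (V_up−V_dn)/(S_up−S_dn) = (0.0000−22.6000)/(61.7400−30.3800) = -0.7207. V = [p*·0.0000 + (1−p*)·22.6000]/1.08 = 5.8854. B = V − Δ·S = 41.1979.
The time-0 hedge costs 5.8854, which is the no-arbitrage price.

(0,0): Delta=-0.7207 Bond=41.1979
V0=5.8854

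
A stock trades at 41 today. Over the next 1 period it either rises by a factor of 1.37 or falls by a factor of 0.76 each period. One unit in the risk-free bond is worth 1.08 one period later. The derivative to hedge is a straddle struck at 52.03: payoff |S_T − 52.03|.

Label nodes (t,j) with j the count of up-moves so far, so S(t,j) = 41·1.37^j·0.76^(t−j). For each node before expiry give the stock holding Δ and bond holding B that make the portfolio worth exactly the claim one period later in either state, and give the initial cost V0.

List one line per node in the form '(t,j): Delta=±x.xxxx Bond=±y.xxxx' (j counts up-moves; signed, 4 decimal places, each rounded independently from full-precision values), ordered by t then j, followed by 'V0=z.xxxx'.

(0,0): Delta=-0.6689 Bond=38.6240
V0=11.1978

Under the risk-neutral measure, an up-move has probability p* = (R−d)/(u−d) = 0.5246 and values discount at R = 1.08.
Terminal values V(1,·): V(1,0)=20.8700, V(1,1)=4.1400
Node (0,0) S=41.0000: V=(p*·4.1400+(1−p*)·20.8700)/1.08=11.1978; Δ=(4.1400−20.8700)/(56.1700−31.1600)=-0.6689; B=V−Δ·S=38.6240
Root portfolio cost Δ·41+B reproduces V0=11.1978.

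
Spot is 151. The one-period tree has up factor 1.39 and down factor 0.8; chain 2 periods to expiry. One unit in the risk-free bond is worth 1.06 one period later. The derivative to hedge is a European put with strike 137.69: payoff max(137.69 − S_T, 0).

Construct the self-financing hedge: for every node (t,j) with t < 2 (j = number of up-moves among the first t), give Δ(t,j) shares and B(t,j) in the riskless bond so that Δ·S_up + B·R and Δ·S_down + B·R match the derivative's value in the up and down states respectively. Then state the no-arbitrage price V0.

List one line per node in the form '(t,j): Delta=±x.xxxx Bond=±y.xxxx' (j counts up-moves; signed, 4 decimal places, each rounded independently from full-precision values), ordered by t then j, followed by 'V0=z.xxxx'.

Under the risk-neutral measure, an up-move has probability p* = (R−d)/(u−d) = 0.4407 and values discount at R = 1.06.
Terminal payoffs: V(2,0)=41.0500, V(2,1)=0.0000, V(2,2)=0.0000
(1,0): S=120.8000. Δ = (V_up−V_dn)/(S_up−S_dn) = (0.0000−41.0500)/(167.9120−96.6400) = -0.5760. V = [p*·0.0000 + (1−p*)·41.0500]/1.06 = 21.6605. B = V − Δ·S = 91.2368.
(1,1): S=209.8900. Δ = (V_up−V_dn)/(S_up−S_dn) = (0.0000−0.0000)/(291.7471−167.9120) = 0.0000. V = [p*·0.0000 + (1−p*)·0.0000]/1.06 = 0.0000. B = V − Δ·S = 0.0000.
(0,0): S=151.0000. Δ = (V_up−V_dn)/(S_up−S_dn) = (0.0000−21.6605)/(209.8900−120.8000) = -0.2431. V = [p*·0.0000 + (1−p*)·21.6605]/1.06 = 11.4294. B = V − Δ·S = 48.1422.
Root portfolio cost Δ·151+B reproduces V0=11.4294.

(0,0): Delta=-0.2431 Bond=48.1422
(1,0): Delta=-0.5760 Bond=91.2368
(1,1): Delta=0.0000 Bond=0.0000
V0=11.4294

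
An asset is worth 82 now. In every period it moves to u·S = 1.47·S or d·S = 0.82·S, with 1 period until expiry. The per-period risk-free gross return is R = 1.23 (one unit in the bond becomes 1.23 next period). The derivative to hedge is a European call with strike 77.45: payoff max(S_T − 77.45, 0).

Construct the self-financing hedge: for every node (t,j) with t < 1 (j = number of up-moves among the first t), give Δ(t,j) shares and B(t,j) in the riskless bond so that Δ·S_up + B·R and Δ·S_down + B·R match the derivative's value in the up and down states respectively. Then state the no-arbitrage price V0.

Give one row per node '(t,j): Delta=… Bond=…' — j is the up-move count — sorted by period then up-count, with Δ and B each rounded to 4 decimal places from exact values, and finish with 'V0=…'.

(0,0): Delta=0.8084 Bond=-44.1949
V0=22.0974

No-arbitrage ⇒ martingale measure with p* = (R−d)/(u−d) = 0.6308.
Terminal payoffs: V(1,0)=0.0000, V(1,1)=43.0900
  t=0,j=0: stock 82.0000 → up 120.5400 (V=43.0900), down 67.2400 (V=0.0000). Price 22.0974; hedge Δ=0.8084, bond B=-44.1949.
Self-financing check: at every node Δ·S+B equals the discounted successor values.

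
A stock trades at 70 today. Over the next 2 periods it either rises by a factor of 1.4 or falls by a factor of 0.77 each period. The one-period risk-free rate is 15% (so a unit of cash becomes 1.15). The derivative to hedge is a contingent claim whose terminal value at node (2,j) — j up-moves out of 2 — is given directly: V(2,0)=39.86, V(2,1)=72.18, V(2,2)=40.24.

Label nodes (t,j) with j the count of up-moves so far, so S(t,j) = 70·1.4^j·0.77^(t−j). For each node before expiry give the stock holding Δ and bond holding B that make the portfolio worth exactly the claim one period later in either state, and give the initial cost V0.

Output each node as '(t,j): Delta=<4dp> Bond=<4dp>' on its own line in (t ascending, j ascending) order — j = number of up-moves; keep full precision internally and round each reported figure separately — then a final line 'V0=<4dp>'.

(0,0): Delta=-0.1270 Bond=50.8323
(1,0): Delta=0.9518 Bond=0.3111
(1,1): Delta=-0.5173 Bond=96.7111
V0=41.9434

The replicating-portfolio and risk-neutral prices coincide; use p* = (1.15−0.77)/(1.4−0.77) = 0.6032 for the latter.
At expiry t=2: V(2,0)=39.8600, V(2,1)=72.1800, V(2,2)=40.2400
(1,0): S=53.9000. Δ = (V_up−V_dn)/(S_up−S_dn) = (72.1800−39.8600)/(75.4600−41.5030) = 0.9518. V = [p*·72.1800 + (1−p*)·39.8600]/1.15 = 51.6127. B = V − Δ·S = 0.3111.
(1,1): S=98.0000. Δ = (V_up−V_dn)/(S_up−S_dn) = (40.2400−72.1800)/(137.2000−75.4600) = -0.5173. V = [p*·40.2400 + (1−p*)·72.1800]/1.15 = 46.0127. B = V − Δ·S = 96.7111.
(0,0): S=70.0000. Δ = (V_up−V_dn)/(S_up−S_dn) = (46.0127−51.6127)/(98.0000−53.9000) = -0.1270. V = [p*·46.0127 + (1−p*)·51.6127]/1.15 = 41.9434. B = V − Δ·S = 50.8323.
Check: Δ(0,0)·S0 + B(0,0) = 41.9434 = V0.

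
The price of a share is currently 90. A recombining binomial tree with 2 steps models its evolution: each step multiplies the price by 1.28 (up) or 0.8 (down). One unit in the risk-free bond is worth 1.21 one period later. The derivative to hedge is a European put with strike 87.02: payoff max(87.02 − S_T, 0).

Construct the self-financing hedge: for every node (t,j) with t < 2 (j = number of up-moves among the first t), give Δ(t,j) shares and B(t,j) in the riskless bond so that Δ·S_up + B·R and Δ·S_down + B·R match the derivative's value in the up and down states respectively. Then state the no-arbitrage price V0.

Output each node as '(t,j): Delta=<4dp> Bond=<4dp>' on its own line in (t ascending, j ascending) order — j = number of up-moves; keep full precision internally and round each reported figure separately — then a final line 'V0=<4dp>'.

Since d<R<u, set p* = (R−d)/(u−d) = 0.8542; price each node as the discounted p*-expectation of its children.
At expiry t=2: V(2,0)=29.4200, V(2,1)=0.0000, V(2,2)=0.0000
Node (1,0) S=72.0000: V=(p*·0.0000+(1−p*)·29.4200)/1.21=3.5458; Δ=(0.0000−29.4200)/(92.1600−57.6000)=-0.8513; B=V−Δ·S=64.8375
Node (1,1) S=115.2000: V=(p*·0.0000+(1−p*)·0.0000)/1.21=0.0000; Δ=(0.0000−0.0000)/(147.4560−92.1600)=0.0000; B=V−Δ·S=0.0000
Node (0,0) S=90.0000: V=(p*·0.0000+(1−p*)·3.5458)/1.21=0.4274; Δ=(0.0000−3.5458)/(115.2000−72.0000)=-0.0821; B=V−Δ·S=7.8144
Each (Δ,B) replicates both successor values, so the strategy is self-financing and V0 is arbitrage-free.

(0,0): Delta=-0.0821 Bond=7.8144
(1,0): Delta=-0.8513 Bond=64.8375
(1,1): Delta=0.0000 Bond=0.0000
V0=0.4274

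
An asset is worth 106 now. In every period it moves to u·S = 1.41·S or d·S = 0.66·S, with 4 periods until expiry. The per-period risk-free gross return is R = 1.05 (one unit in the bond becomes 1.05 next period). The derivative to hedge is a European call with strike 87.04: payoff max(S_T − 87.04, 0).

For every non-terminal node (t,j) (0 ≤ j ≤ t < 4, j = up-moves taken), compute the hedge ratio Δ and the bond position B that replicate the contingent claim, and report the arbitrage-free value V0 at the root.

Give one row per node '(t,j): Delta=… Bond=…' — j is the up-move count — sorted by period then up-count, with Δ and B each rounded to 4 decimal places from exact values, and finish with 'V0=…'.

Risk-neutral probability p* = (R−d)/(u−d) = (1.05−0.66)/(1.41−0.66) = 0.5200.
Payoff layer (t=4): V(4,0)=0.0000, V(4,1)=0.0000, V(4,2)=4.7577, V(4,3)=109.0733, V(4,4)=331.9294
  t=3,j=0: stock 30.4746 → up 42.9692 (V=0.0000), down 20.1132 (V=0.0000). Price 0.0000; hedge Δ=0.0000, bond B=0.0000.
  t=3,j=1: stock 65.1048 → up 91.7977 (V=4.7577), down 42.9692 (V=0.0000). Price 2.3562; hedge Δ=0.0974, bond B=-3.9874.
  t=3,j=2: stock 139.0875 → up 196.1133 (V=109.0733), down 91.7977 (V=4.7577). Price 56.1922; hedge Δ=1.0000, bond B=-82.8952.
  t=3,j=3: stock 297.1414 → up 418.9694 (V=331.9294), down 196.1133 (V=109.0733). Price 214.2462; hedge Δ=1.0000, bond B=-82.8952.
  t=2,j=0: stock 46.1736 → up 65.1048 (V=2.3562), down 30.4746 (V=0.0000). Price 1.1669; hedge Δ=0.0680, bond B=-1.9747.
  t=2,j=1: stock 98.6436 → up 139.0875 (V=56.1922), down 65.1048 (V=2.3562). Price 28.9057; hedge Δ=0.7277, bond B=-42.8757.
  t=2,j=2: stock 210.7386 → up 297.1414 (V=214.2462), down 139.0875 (V=56.1922). Price 131.7908; hedge Δ=1.0000, bond B=-78.9478.
  t=1,j=0: stock 69.9600 → up 98.6436 (V=28.9057), down 46.1736 (V=1.1669). Price 14.8486; hedge Δ=0.5287, bond B=-22.1364.
  t=1,j=1: stock 149.4600 → up 210.7386 (V=131.7908), down 98.6436 (V=28.9057). Price 78.4818; hedge Δ=0.9178, bond B=-58.6983.
  t=0,j=0: stock 106.0000 → up 149.4600 (V=78.4818), down 69.9600 (V=14.8486). Price 45.6551; hedge Δ=0.8004, bond B=-39.1891.
Root portfolio cost Δ·106+B reproduces V0=45.6551.

(0,0): Delta=0.8004 Bond=-39.1891
(1,0): Delta=0.5287 Bond=-22.1364
(1,1): Delta=0.9178 Bond=-58.6983
(2,0): Delta=0.0680 Bond=-1.9747
(2,1): Delta=0.7277 Bond=-42.8757
(2,2): Delta=1.0000 Bond=-78.9478
(3,0): Delta=0.0000 Bond=0.0000
(3,1): Delta=0.0974 Bond=-3.9874
(3,2): Delta=1.0000 Bond=-82.8952
(3,3): Delta=1.0000 Bond=-82.8952
V0=45.6551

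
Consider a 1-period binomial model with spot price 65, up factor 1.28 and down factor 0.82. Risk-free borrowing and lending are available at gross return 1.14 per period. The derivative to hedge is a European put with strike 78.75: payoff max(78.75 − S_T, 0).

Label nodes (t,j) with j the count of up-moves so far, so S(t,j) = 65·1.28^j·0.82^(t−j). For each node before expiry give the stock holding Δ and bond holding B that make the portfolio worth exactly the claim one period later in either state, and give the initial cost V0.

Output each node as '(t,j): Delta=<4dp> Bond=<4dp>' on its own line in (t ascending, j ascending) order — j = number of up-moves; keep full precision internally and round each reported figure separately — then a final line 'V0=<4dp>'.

(0,0): Delta=-0.8512 Bond=62.1205
V0=6.7944

No-arbitrage ⇒ martingale measure with p* = (R−d)/(u−d) = 0.6957.
At expiry t=1: V(1,0)=25.4500, V(1,1)=0.0000
  t=0,j=0: stock 65.0000 → up 83.2000 (V=0.0000), down 53.3000 (V=25.4500). Price 6.7944; hedge Δ=-0.8512, bond B=62.1205.
Self-financing check: at every node Δ·S+B equals the discounted successor values.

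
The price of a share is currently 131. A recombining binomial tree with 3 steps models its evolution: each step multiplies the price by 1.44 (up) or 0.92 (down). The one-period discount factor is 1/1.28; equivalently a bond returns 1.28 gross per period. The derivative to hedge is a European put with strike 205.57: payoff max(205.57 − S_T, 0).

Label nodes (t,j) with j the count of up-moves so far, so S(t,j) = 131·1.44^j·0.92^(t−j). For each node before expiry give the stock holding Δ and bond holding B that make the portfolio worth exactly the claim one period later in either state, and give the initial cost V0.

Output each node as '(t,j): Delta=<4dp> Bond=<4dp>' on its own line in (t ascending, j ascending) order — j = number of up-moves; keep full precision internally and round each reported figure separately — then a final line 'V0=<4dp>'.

No-arbitrage ⇒ martingale measure with p* = (R−d)/(u−d) = 0.6923.
Payoff layer (t=3): V(3,0)=103.5619, V(3,1)=45.9051, V(3,2)=0.0000, V(3,3)=0.0000
  t=2,j=0: stock 110.8784 → up 159.6649 (V=45.9051), down 102.0081 (V=103.5619). Price 49.7232; hedge Δ=-1.0000, bond B=160.6016.
  t=2,j=1: stock 173.5488 → up 249.9103 (V=0.0000), down 159.6649 (V=45.9051). Price 11.0349; hedge Δ=-0.5087, bond B=99.3139.
  t=2,j=2: stock 271.6416 → up 391.1639 (V=0.0000), down 249.9103 (V=0.0000). Price 0.0000; hedge Δ=0.0000, bond B=0.0000.
  t=1,j=0: stock 120.5200 → up 173.5488 (V=11.0349), down 110.8784 (V=49.7232). Price 17.9211; hedge Δ=-0.6173, bond B=92.3216.
  t=1,j=1: stock 188.6400 → up 271.6416 (V=0.0000), down 173.5488 (V=11.0349). Price 2.6526; hedge Δ=-0.1125, bond B=23.8735.
  t=0,j=0: stock 131.0000 → up 188.6400 (V=2.6526), down 120.5200 (V=17.9211). Price 5.7427; hedge Δ=-0.2241, bond B=35.1051.
Check: Δ(0,0)·S0 + B(0,0) = 5.7427 = V0.

(0,0): Delta=-0.2241 Bond=35.1051
(1,0): Delta=-0.6173 Bond=92.3216
(1,1): Delta=-0.1125 Bond=23.8735
(2,0): Delta=-1.0000 Bond=160.6016
(2,1): Delta=-0.5087 Bond=99.3139
(2,2): Delta=0.0000 Bond=0.0000
V0=5.7427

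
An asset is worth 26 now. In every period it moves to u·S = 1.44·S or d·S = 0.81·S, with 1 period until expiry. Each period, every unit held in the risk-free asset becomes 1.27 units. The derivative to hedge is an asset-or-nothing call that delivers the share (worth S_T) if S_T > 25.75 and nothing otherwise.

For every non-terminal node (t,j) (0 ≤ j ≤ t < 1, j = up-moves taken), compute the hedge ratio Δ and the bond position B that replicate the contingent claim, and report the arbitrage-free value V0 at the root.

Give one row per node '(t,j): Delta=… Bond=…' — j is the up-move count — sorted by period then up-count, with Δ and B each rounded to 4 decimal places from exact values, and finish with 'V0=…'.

Risk-neutral probability p* = (R−d)/(u−d) = (1.27−0.81)/(1.44−0.81) = 0.7302.
At expiry t=1: V(1,0)=0.0000, V(1,1)=37.4400
  t=0,j=0: stock 26.0000 → up 37.4400 (V=37.4400), down 21.0600 (V=0.0000). Price 21.5253; hedge Δ=2.2857, bond B=-37.9033.
Self-financing check: at every node Δ·S+B equals the discounted successor values.

(0,0): Delta=2.2857 Bond=-37.9033
V0=21.5253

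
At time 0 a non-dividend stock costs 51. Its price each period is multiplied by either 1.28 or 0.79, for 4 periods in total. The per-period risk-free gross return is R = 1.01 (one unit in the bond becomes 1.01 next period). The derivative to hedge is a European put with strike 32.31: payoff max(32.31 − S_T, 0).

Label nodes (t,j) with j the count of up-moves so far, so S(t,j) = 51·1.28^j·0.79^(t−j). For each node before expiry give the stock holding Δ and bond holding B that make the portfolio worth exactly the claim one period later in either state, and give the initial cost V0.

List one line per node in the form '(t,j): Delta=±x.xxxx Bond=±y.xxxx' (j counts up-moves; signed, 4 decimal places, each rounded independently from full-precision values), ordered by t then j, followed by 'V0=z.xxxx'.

(0,0): Delta=-0.0820 Bond=5.3224
(1,0): Delta=-0.1888 Bond=9.6776
(1,1): Delta=-0.0012 Bond=0.0958
(2,0): Delta=-0.4345 Bond=17.5957
(2,1): Delta=-0.0027 Bond=0.1756
(2,2): Delta=0.0000 Bond=0.0000
(3,0): Delta=-1.0000 Bond=31.9901
(3,1): Delta=-0.0062 Bond=0.3218
(3,2): Delta=0.0000 Bond=0.0000
(3,3): Delta=0.0000 Bond=0.0000
V0=1.1385

The replicating-portfolio and risk-neutral prices coincide; use p* = (1.01−0.79)/(1.28−0.79) = 0.4490 for the latter.
At expiry t=4: V(4,0)=12.4455, V(4,1)=0.1244, V(4,2)=0.0000, V(4,3)=0.0000, V(4,4)=0.0000
Node (3,0) S=25.1450: V=(p*·0.1244+(1−p*)·12.4455)/1.01=6.8451; Δ=(0.1244−12.4455)/(32.1856−19.8645)=-1.0000; B=V−Δ·S=31.9901
Node (3,1) S=40.7412: V=(p*·0.0000+(1−p*)·0.1244)/1.01=0.0679; Δ=(0.0000−0.1244)/(52.1488−32.1856)=-0.0062; B=V−Δ·S=0.3218
Node (3,2) S=66.0111: V=(p*·0.0000+(1−p*)·0.0000)/1.01=0.0000; Δ=(0.0000−0.0000)/(84.4943−52.1488)=0.0000; B=V−Δ·S=0.0000
Node (3,3) S=106.9548: V=(p*·0.0000+(1−p*)·0.0000)/1.01=0.0000; Δ=(0.0000−0.0000)/(136.9021−84.4943)=0.0000; B=V−Δ·S=0.0000
Node (2,0) S=31.8291: V=(p*·0.0679+(1−p*)·6.8451)/1.01=3.7646; Δ=(0.0679−6.8451)/(40.7412−25.1450)=-0.4345; B=V−Δ·S=17.5957
Node (2,1) S=51.5712: V=(p*·0.0000+(1−p*)·0.0679)/1.01=0.0370; Δ=(0.0000−0.0679)/(66.0111−40.7412)=-0.0027; B=V−Δ·S=0.1756
Node (2,2) S=83.5584: V=(p*·0.0000+(1−p*)·0.0000)/1.01=0.0000; Δ=(0.0000−0.0000)/(106.9548−66.0111)=0.0000; B=V−Δ·S=0.0000
Node (1,0) S=40.2900: V=(p*·0.0370+(1−p*)·3.7646)/1.01=2.0703; Δ=(0.0370−3.7646)/(51.5712−31.8291)=-0.1888; B=V−Δ·S=9.6776
Node (1,1) S=65.2800: V=(p*·0.0000+(1−p*)·0.0370)/1.01=0.0202; Δ=(0.0000−0.0370)/(83.5584−51.5712)=-0.0012; B=V−Δ·S=0.0958
Node (0,0) S=51.0000: V=(p*·0.0202+(1−p*)·2.0703)/1.01=1.1385; Δ=(0.0202−2.0703)/(65.2800−40.2900)=-0.0820; B=V−Δ·S=5.3224
Check: Δ(0,0)·S0 + B(0,0) = 1.1385 = V0.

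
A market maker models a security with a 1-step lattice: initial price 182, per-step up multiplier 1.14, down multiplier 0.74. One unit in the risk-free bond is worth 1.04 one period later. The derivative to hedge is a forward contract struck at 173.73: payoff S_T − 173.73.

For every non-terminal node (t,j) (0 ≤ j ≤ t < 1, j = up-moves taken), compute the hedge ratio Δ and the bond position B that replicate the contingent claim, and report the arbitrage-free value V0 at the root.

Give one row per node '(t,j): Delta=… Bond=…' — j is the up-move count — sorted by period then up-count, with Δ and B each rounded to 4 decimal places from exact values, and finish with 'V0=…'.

(0,0): Delta=1.0000 Bond=-167.0481
V0=14.9519

No-arbitrage ⇒ martingale measure with p* = (R−d)/(u−d) = 0.7500.
At expiry t=1: V(1,0)=-39.0500, V(1,1)=33.7500
  t=0,j=0: stock 182.0000 → up 207.4800 (V=33.7500), down 134.6800 (V=-39.0500). Price 14.9519; hedge Δ=1.0000, bond B=-167.0481.
Each (Δ,B) replicates both successor values, so the strategy is self-financing and V0 is arbitrage-free.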